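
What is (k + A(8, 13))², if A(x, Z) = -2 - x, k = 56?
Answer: 2116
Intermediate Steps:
(k + A(8, 13))² = (56 + (-2 - 1*8))² = (56 + (-2 - 8))² = (56 - 10)² = 46² = 2116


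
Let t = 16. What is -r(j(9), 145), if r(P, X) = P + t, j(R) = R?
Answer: -25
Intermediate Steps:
r(P, X) = 16 + P (r(P, X) = P + 16 = 16 + P)
-r(j(9), 145) = -(16 + 9) = -1*25 = -25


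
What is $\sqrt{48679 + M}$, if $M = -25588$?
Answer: $\sqrt{23091} \approx 151.96$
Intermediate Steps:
$\sqrt{48679 + M} = \sqrt{48679 - 25588} = \sqrt{23091}$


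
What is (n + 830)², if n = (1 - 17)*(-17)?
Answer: 1214404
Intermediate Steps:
n = 272 (n = -16*(-17) = 272)
(n + 830)² = (272 + 830)² = 1102² = 1214404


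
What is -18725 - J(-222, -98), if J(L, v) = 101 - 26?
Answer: -18800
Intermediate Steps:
J(L, v) = 75
-18725 - J(-222, -98) = -18725 - 1*75 = -18725 - 75 = -18800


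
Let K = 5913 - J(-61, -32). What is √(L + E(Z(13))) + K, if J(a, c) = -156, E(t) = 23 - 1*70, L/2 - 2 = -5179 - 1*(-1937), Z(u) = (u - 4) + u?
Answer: 6069 + I*√6527 ≈ 6069.0 + 80.79*I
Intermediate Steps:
Z(u) = -4 + 2*u (Z(u) = (-4 + u) + u = -4 + 2*u)
L = -6480 (L = 4 + 2*(-5179 - 1*(-1937)) = 4 + 2*(-5179 + 1937) = 4 + 2*(-3242) = 4 - 6484 = -6480)
E(t) = -47 (E(t) = 23 - 70 = -47)
K = 6069 (K = 5913 - 1*(-156) = 5913 + 156 = 6069)
√(L + E(Z(13))) + K = √(-6480 - 47) + 6069 = √(-6527) + 6069 = I*√6527 + 6069 = 6069 + I*√6527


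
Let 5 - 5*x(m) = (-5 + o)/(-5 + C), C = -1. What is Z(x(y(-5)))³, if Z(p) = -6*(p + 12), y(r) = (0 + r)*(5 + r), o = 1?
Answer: -57512456/125 ≈ -4.6010e+5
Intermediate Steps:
y(r) = r*(5 + r)
x(m) = 13/15 (x(m) = 1 - (-5 + 1)/(5*(-5 - 1)) = 1 - (-4)/(5*(-6)) = 1 - (-4)*(-1)/(5*6) = 1 - ⅕*⅔ = 1 - 2/15 = 13/15)
Z(p) = -72 - 6*p (Z(p) = -6*(12 + p) = -72 - 6*p)
Z(x(y(-5)))³ = (-72 - 6*13/15)³ = (-72 - 26/5)³ = (-386/5)³ = -57512456/125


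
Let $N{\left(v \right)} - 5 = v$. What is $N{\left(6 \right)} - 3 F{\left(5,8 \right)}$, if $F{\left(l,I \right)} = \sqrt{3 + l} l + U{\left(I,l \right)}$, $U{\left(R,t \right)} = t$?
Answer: $-4 - 30 \sqrt{2} \approx -46.426$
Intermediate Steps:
$N{\left(v \right)} = 5 + v$
$F{\left(l,I \right)} = l + l \sqrt{3 + l}$ ($F{\left(l,I \right)} = \sqrt{3 + l} l + l = l \sqrt{3 + l} + l = l + l \sqrt{3 + l}$)
$N{\left(6 \right)} - 3 F{\left(5,8 \right)} = \left(5 + 6\right) - 3 \cdot 5 \left(1 + \sqrt{3 + 5}\right) = 11 - 3 \cdot 5 \left(1 + \sqrt{8}\right) = 11 - 3 \cdot 5 \left(1 + 2 \sqrt{2}\right) = 11 - 3 \left(5 + 10 \sqrt{2}\right) = 11 - \left(15 + 30 \sqrt{2}\right) = -4 - 30 \sqrt{2}$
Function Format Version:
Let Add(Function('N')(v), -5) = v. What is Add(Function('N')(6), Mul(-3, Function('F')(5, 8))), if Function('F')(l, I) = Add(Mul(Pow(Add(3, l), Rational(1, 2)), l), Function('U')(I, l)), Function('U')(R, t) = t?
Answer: Add(-4, Mul(-30, Pow(2, Rational(1, 2)))) ≈ -46.426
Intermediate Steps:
Function('N')(v) = Add(5, v)
Function('F')(l, I) = Add(l, Mul(l, Pow(Add(3, l), Rational(1, 2)))) (Function('F')(l, I) = Add(Mul(Pow(Add(3, l), Rational(1, 2)), l), l) = Add(Mul(l, Pow(Add(3, l), Rational(1, 2))), l) = Add(l, Mul(l, Pow(Add(3, l), Rational(1, 2)))))
Add(Function('N')(6), Mul(-3, Function('F')(5, 8))) = Add(Add(5, 6), Mul(-3, Mul(5, Add(1, Pow(Add(3, 5), Rational(1, 2)))))) = Add(11, Mul(-3, Mul(5, Add(1, Pow(8, Rational(1, 2)))))) = Add(11, Mul(-3, Mul(5, Add(1, Mul(2, Pow(2, Rational(1, 2))))))) = Add(11, Mul(-3, Add(5, Mul(10, Pow(2, Rational(1, 2)))))) = Add(11, Add(-15, Mul(-30, Pow(2, Rational(1, 2))))) = Add(-4, Mul(-30, Pow(2, Rational(1, 2))))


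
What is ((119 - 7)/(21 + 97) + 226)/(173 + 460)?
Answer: 13390/37347 ≈ 0.35853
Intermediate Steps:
((119 - 7)/(21 + 97) + 226)/(173 + 460) = (112/118 + 226)/633 = (112*(1/118) + 226)*(1/633) = (56/59 + 226)*(1/633) = (13390/59)*(1/633) = 13390/37347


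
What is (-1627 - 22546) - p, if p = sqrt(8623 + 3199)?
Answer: -24173 - sqrt(11822) ≈ -24282.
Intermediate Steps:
p = sqrt(11822) ≈ 108.73
(-1627 - 22546) - p = (-1627 - 22546) - sqrt(11822) = -24173 - sqrt(11822)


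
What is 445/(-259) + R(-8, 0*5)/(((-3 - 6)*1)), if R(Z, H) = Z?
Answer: -1933/2331 ≈ -0.82926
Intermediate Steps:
445/(-259) + R(-8, 0*5)/(((-3 - 6)*1)) = 445/(-259) - 8/(-3 - 6) = 445*(-1/259) - 8/((-9*1)) = -445/259 - 8/(-9) = -445/259 - 8*(-⅑) = -445/259 + 8/9 = -1933/2331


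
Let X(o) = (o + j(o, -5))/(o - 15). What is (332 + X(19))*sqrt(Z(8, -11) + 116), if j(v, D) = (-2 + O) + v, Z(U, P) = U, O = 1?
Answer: 1365*sqrt(31)/2 ≈ 3800.0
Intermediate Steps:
j(v, D) = -1 + v (j(v, D) = (-2 + 1) + v = -1 + v)
X(o) = (-1 + 2*o)/(-15 + o) (X(o) = (o + (-1 + o))/(o - 15) = (-1 + 2*o)/(-15 + o))
(332 + X(19))*sqrt(Z(8, -11) + 116) = (332 + (-1 + 2*19)/(-15 + 19))*sqrt(8 + 116) = (332 + (-1 + 38)/4)*sqrt(124) = (332 + (1/4)*37)*(2*sqrt(31)) = (332 + 37/4)*(2*sqrt(31)) = 1365*(2*sqrt(31))/4 = 1365*sqrt(31)/2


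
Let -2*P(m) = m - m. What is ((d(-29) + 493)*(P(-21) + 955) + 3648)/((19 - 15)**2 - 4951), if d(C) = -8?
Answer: -66689/705 ≈ -94.594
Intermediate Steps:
P(m) = 0 (P(m) = -(m - m)/2 = -1/2*0 = 0)
((d(-29) + 493)*(P(-21) + 955) + 3648)/((19 - 15)**2 - 4951) = ((-8 + 493)*(0 + 955) + 3648)/((19 - 15)**2 - 4951) = (485*955 + 3648)/(4**2 - 4951) = (463175 + 3648)/(16 - 4951) = 466823/(-4935) = 466823*(-1/4935) = -66689/705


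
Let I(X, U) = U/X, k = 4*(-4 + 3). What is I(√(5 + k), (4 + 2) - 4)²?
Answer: 4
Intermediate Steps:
k = -4 (k = 4*(-1) = -4)
I(√(5 + k), (4 + 2) - 4)² = (((4 + 2) - 4)/(√(5 - 4)))² = ((6 - 4)/(√1))² = (2/1)² = (2*1)² = 2² = 4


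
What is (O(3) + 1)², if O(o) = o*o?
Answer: 100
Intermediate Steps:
O(o) = o²
(O(3) + 1)² = (3² + 1)² = (9 + 1)² = 10² = 100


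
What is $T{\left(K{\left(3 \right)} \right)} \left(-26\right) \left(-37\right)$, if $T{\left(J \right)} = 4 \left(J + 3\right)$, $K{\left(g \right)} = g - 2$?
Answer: $15392$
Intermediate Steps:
$K{\left(g \right)} = -2 + g$
$T{\left(J \right)} = 12 + 4 J$ ($T{\left(J \right)} = 4 \left(3 + J\right) = 12 + 4 J$)
$T{\left(K{\left(3 \right)} \right)} \left(-26\right) \left(-37\right) = \left(12 + 4 \left(-2 + 3\right)\right) \left(-26\right) \left(-37\right) = \left(12 + 4 \cdot 1\right) \left(-26\right) \left(-37\right) = \left(12 + 4\right) \left(-26\right) \left(-37\right) = 16 \left(-26\right) \left(-37\right) = \left(-416\right) \left(-37\right) = 15392$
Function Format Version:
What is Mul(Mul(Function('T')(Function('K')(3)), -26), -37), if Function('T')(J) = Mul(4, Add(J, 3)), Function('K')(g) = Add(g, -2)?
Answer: 15392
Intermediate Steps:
Function('K')(g) = Add(-2, g)
Function('T')(J) = Add(12, Mul(4, J)) (Function('T')(J) = Mul(4, Add(3, J)) = Add(12, Mul(4, J)))
Mul(Mul(Function('T')(Function('K')(3)), -26), -37) = Mul(Mul(Add(12, Mul(4, Add(-2, 3))), -26), -37) = Mul(Mul(Add(12, Mul(4, 1)), -26), -37) = Mul(Mul(Add(12, 4), -26), -37) = Mul(Mul(16, -26), -37) = Mul(-416, -37) = 15392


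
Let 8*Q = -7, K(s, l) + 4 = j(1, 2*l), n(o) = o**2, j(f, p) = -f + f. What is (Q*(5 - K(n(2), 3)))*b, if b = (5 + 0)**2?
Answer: -1575/8 ≈ -196.88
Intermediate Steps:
j(f, p) = 0
K(s, l) = -4 (K(s, l) = -4 + 0 = -4)
Q = -7/8 (Q = (1/8)*(-7) = -7/8 ≈ -0.87500)
b = 25 (b = 5**2 = 25)
(Q*(5 - K(n(2), 3)))*b = -7*(5 - 1*(-4))/8*25 = -7*(5 + 4)/8*25 = -7/8*9*25 = -63/8*25 = -1575/8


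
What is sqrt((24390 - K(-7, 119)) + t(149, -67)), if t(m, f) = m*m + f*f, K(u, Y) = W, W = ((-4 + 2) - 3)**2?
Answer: sqrt(51055) ≈ 225.95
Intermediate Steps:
W = 25 (W = (-2 - 3)**2 = (-5)**2 = 25)
K(u, Y) = 25
t(m, f) = f**2 + m**2 (t(m, f) = m**2 + f**2 = f**2 + m**2)
sqrt((24390 - K(-7, 119)) + t(149, -67)) = sqrt((24390 - 1*25) + ((-67)**2 + 149**2)) = sqrt((24390 - 25) + (4489 + 22201)) = sqrt(24365 + 26690) = sqrt(51055)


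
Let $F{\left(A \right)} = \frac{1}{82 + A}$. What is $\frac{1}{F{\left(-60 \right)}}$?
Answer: $22$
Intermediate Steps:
$\frac{1}{F{\left(-60 \right)}} = \frac{1}{\frac{1}{82 - 60}} = \frac{1}{\frac{1}{22}} = 22$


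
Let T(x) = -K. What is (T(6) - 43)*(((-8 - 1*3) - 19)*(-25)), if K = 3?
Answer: -34500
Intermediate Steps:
T(x) = -3 (T(x) = -1*3 = -3)
(T(6) - 43)*(((-8 - 1*3) - 19)*(-25)) = (-3 - 43)*(((-8 - 1*3) - 19)*(-25)) = -46*((-8 - 3) - 19)*(-25) = -46*(-11 - 19)*(-25) = -(-1380)*(-25) = -46*750 = -34500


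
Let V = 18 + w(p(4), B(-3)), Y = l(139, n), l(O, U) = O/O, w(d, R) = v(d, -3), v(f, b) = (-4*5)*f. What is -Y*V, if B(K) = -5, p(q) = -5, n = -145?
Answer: -118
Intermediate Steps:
v(f, b) = -20*f
w(d, R) = -20*d
l(O, U) = 1
Y = 1
V = 118 (V = 18 - 20*(-5) = 18 + 100 = 118)
-Y*V = -118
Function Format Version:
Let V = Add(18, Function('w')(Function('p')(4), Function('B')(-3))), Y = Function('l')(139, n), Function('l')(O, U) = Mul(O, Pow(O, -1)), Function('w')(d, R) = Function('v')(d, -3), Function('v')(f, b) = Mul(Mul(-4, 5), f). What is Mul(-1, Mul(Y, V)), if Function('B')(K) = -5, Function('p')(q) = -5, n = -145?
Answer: -118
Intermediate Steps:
Function('v')(f, b) = Mul(-20, f)
Function('w')(d, R) = Mul(-20, d)
Function('l')(O, U) = 1
Y = 1
V = 118 (V = Add(18, Mul(-20, -5)) = Add(18, 100) = 118)
Mul(-1, Mul(Y, V)) = Mul(-1, Mul(1, 118)) = Mul(-1, 118) = -118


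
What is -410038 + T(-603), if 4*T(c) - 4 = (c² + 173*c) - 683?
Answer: -1381541/4 ≈ -3.4539e+5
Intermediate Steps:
T(c) = -679/4 + c²/4 + 173*c/4 (T(c) = 1 + ((c² + 173*c) - 683)/4 = 1 + (-683 + c² + 173*c)/4 = 1 + (-683/4 + c²/4 + 173*c/4) = -679/4 + c²/4 + 173*c/4)
-410038 + T(-603) = -410038 + (-679/4 + (¼)*(-603)² + (173/4)*(-603)) = -410038 + (-679/4 + (¼)*363609 - 104319/4) = -410038 + (-679/4 + 363609/4 - 104319/4) = -410038 + 258611/4 = -1381541/4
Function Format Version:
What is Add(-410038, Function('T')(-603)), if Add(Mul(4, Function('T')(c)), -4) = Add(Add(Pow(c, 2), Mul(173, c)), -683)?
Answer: Rational(-1381541, 4) ≈ -3.4539e+5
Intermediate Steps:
Function('T')(c) = Add(Rational(-679, 4), Mul(Rational(1, 4), Pow(c, 2)), Mul(Rational(173, 4), c)) (Function('T')(c) = Add(1, Mul(Rational(1, 4), Add(Add(Pow(c, 2), Mul(173, c)), -683))) = Add(1, Mul(Rational(1, 4), Add(-683, Pow(c, 2), Mul(173, c)))) = Add(1, Add(Rational(-683, 4), Mul(Rational(1, 4), Pow(c, 2)), Mul(Rational(173, 4), c))) = Add(Rational(-679, 4), Mul(Rational(1, 4), Pow(c, 2)), Mul(Rational(173, 4), c)))
Add(-410038, Function('T')(-603)) = Add(-410038, Add(Rational(-679, 4), Mul(Rational(1, 4), Pow(-603, 2)), Mul(Rational(173, 4), -603))) = Add(-410038, Add(Rational(-679, 4), Mul(Rational(1, 4), 363609), Rational(-104319, 4))) = Add(-410038, Add(Rational(-679, 4), Rational(363609, 4), Rational(-104319, 4))) = Add(-410038, Rational(258611, 4)) = Rational(-1381541, 4)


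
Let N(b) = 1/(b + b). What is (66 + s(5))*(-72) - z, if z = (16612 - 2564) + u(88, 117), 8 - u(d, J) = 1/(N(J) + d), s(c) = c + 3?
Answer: -399174478/20593 ≈ -19384.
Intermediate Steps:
s(c) = 3 + c
N(b) = 1/(2*b)
u(d, J) = 8 - 1/(d + 1/(2*J)) (u(d, J) = 8 - 1/(1/(2*J) + d) = 8 - 1/(d + 1/(2*J)))
z = 289454974/20593 (z = (16612 - 2564) + 2*(4 + 117*(-1 + 8*88))/(1 + 2*117*88) = 14048 + 2*(4 + 117*(-1 + 704))/(1 + 20592) = 14048 + 2*(4 + 117*703)/20593 = 14048 + 2*(1/20593)*(4 + 82251) = 14048 + 2*(1/20593)*82255 = 14048 + 164510/20593 = 289454974/20593 ≈ 14056.)
(66 + s(5))*(-72) - z = (66 + (3 + 5))*(-72) - 1*289454974/20593 = (66 + 8)*(-72) - 289454974/20593 = 74*(-72) - 289454974/20593 = -5328 - 289454974/20593 = -399174478/20593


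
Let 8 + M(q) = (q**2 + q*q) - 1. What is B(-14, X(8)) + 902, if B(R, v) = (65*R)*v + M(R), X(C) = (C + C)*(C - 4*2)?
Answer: 1285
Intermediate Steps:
M(q) = -9 + 2*q**2 (M(q) = -8 + ((q**2 + q*q) - 1) = -8 + ((q**2 + q**2) - 1) = -8 + (2*q**2 - 1) = -8 + (-1 + 2*q**2) = -9 + 2*q**2)
X(C) = 2*C*(-8 + C) (X(C) = (2*C)*(C - 8) = (2*C)*(-8 + C) = 2*C*(-8 + C))
B(R, v) = -9 + 2*R**2 + 65*R*v (B(R, v) = (65*R)*v + (-9 + 2*R**2) = 65*R*v + (-9 + 2*R**2) = -9 + 2*R**2 + 65*R*v)
B(-14, X(8)) + 902 = (-9 + 2*(-14)**2 + 65*(-14)*(2*8*(-8 + 8))) + 902 = (-9 + 2*196 + 65*(-14)*(2*8*0)) + 902 = (-9 + 392 + 65*(-14)*0) + 902 = (-9 + 392 + 0) + 902 = 383 + 902 = 1285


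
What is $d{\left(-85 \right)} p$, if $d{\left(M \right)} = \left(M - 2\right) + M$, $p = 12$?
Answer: $-2064$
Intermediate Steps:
$d{\left(M \right)} = -2 + 2 M$ ($d{\left(M \right)} = \left(-2 + M\right) + M = -2 + 2 M$)
$d{\left(-85 \right)} p = \left(-2 + 2 \left(-85\right)\right) 12 = \left(-2 - 170\right) 12 = \left(-172\right) 12 = -2064$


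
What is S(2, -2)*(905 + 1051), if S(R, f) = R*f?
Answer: -7824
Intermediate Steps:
S(2, -2)*(905 + 1051) = (2*(-2))*(905 + 1051) = -4*1956 = -7824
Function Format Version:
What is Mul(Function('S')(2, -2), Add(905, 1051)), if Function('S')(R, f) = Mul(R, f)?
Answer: -7824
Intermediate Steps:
Mul(Function('S')(2, -2), Add(905, 1051)) = Mul(Mul(2, -2), Add(905, 1051)) = Mul(-4, 1956) = -7824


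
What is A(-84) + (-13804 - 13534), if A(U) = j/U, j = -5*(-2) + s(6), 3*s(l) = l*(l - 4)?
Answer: -164029/6 ≈ -27338.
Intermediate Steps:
s(l) = l*(-4 + l)/3 (s(l) = (l*(l - 4))/3 = (l*(-4 + l))/3 = l*(-4 + l)/3)
j = 14 (j = -5*(-2) + (⅓)*6*(-4 + 6) = 10 + (⅓)*6*2 = 10 + 4 = 14)
A(U) = 14/U
A(-84) + (-13804 - 13534) = 14/(-84) + (-13804 - 13534) = 14*(-1/84) - 27338 = -⅙ - 27338 = -164029/6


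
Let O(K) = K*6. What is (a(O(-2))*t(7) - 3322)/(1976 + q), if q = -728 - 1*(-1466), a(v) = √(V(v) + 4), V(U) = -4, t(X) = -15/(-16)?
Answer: -1661/1357 ≈ -1.2240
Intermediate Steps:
t(X) = 15/16 (t(X) = -15*(-1/16) = 15/16)
O(K) = 6*K
a(v) = 0 (a(v) = √(-4 + 4) = √0 = 0)
q = 738 (q = -728 + 1466 = 738)
(a(O(-2))*t(7) - 3322)/(1976 + q) = (0*(15/16) - 3322)/(1976 + 738) = (0 - 3322)/2714 = -3322*1/2714 = -1661/1357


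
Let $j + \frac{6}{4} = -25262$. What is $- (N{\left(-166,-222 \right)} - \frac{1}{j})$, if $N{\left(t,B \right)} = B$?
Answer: $\frac{11216992}{50527} \approx 222.0$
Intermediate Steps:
$j = - \frac{50527}{2}$ ($j = - \frac{3}{2} - 25262 = - \frac{50527}{2} \approx -25264.0$)
$- (N{\left(-166,-222 \right)} - \frac{1}{j}) = - (-222 - \frac{1}{- \frac{50527}{2}}) = - (-222 - - \frac{2}{50527}) = - (-222 + \frac{2}{50527}) = \left(-1\right) \left(- \frac{11216992}{50527}\right) = \frac{11216992}{50527}$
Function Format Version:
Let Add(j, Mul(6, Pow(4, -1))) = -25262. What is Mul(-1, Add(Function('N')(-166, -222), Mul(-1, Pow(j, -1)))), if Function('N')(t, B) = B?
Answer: Rational(11216992, 50527) ≈ 222.00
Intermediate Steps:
j = Rational(-50527, 2) (j = Add(Rational(-3, 2), -25262) = Rational(-50527, 2) ≈ -25264.)
Mul(-1, Add(Function('N')(-166, -222), Mul(-1, Pow(j, -1)))) = Mul(-1, Add(-222, Mul(-1, Pow(Rational(-50527, 2), -1)))) = Mul(-1, Add(-222, Mul(-1, Rational(-2, 50527)))) = Mul(-1, Add(-222, Rational(2, 50527))) = Mul(-1, Rational(-11216992, 50527)) = Rational(11216992, 50527)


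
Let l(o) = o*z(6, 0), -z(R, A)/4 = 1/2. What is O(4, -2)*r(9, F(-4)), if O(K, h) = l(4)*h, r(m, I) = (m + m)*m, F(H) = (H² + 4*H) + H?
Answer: 2592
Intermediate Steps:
z(R, A) = -2 (z(R, A) = -4/2 = -4*½ = -2)
l(o) = -2*o (l(o) = o*(-2) = -2*o)
F(H) = H² + 5*H
r(m, I) = 2*m² (r(m, I) = (2*m)*m = 2*m²)
O(K, h) = -8*h (O(K, h) = (-2*4)*h = -8*h)
O(4, -2)*r(9, F(-4)) = (-8*(-2))*(2*9²) = 16*(2*81) = 16*162 = 2592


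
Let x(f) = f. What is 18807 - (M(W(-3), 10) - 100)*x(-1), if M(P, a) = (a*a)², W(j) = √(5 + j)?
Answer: 28707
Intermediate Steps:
M(P, a) = a⁴ (M(P, a) = (a²)² = a⁴)
18807 - (M(W(-3), 10) - 100)*x(-1) = 18807 - (10⁴ - 100)*(-1) = 18807 - (10000 - 100)*(-1) = 18807 - 9900*(-1) = 18807 - 1*(-9900) = 18807 + 9900 = 28707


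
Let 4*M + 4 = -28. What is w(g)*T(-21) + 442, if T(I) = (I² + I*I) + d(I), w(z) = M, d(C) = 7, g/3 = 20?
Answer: -6670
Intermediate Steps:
g = 60 (g = 3*20 = 60)
M = -8 (M = -1 + (¼)*(-28) = -1 - 7 = -8)
w(z) = -8
T(I) = 7 + 2*I² (T(I) = (I² + I*I) + 7 = (I² + I²) + 7 = 2*I² + 7 = 7 + 2*I²)
w(g)*T(-21) + 442 = -8*(7 + 2*(-21)²) + 442 = -8*(7 + 2*441) + 442 = -8*(7 + 882) + 442 = -8*889 + 442 = -7112 + 442 = -6670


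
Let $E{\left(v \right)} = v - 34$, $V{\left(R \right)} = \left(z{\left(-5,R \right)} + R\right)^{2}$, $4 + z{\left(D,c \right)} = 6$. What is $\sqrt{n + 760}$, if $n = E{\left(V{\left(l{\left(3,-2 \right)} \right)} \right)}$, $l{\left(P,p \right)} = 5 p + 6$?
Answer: $\sqrt{730} \approx 27.019$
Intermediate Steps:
$z{\left(D,c \right)} = 2$ ($z{\left(D,c \right)} = -4 + 6 = 2$)
$l{\left(P,p \right)} = 6 + 5 p$
$V{\left(R \right)} = \left(2 + R\right)^{2}$
$E{\left(v \right)} = -34 + v$ ($E{\left(v \right)} = v - 34 = -34 + v$)
$n = -30$ ($n = -34 + \left(2 + \left(6 + 5 \left(-2\right)\right)\right)^{2} = -34 + \left(2 + \left(6 - 10\right)\right)^{2} = -34 + \left(2 - 4\right)^{2} = -34 + \left(-2\right)^{2} = -34 + 4 = -30$)
$\sqrt{n + 760} = \sqrt{-30 + 760} = \sqrt{730}$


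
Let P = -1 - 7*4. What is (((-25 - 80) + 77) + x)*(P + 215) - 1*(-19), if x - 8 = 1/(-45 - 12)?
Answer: -70381/19 ≈ -3704.3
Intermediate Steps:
x = 455/57 (x = 8 + 1/(-45 - 12) = 8 + 1/(-57) = 8 - 1/57 = 455/57 ≈ 7.9825)
P = -29 (P = -1 - 28 = -29)
(((-25 - 80) + 77) + x)*(P + 215) - 1*(-19) = (((-25 - 80) + 77) + 455/57)*(-29 + 215) - 1*(-19) = ((-105 + 77) + 455/57)*186 + 19 = (-28 + 455/57)*186 + 19 = -1141/57*186 + 19 = -70742/19 + 19 = -70381/19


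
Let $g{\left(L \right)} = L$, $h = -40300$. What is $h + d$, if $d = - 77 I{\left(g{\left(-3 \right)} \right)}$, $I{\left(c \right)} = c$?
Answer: $-40069$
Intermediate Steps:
$d = 231$ ($d = \left(-77\right) \left(-3\right) = 231$)
$h + d = -40300 + 231 = -40069$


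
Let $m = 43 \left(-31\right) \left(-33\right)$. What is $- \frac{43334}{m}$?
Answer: $- \frac{43334}{43989} \approx -0.98511$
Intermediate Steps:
$m = 43989$ ($m = \left(-1333\right) \left(-33\right) = 43989$)
$- \frac{43334}{m} = - \frac{43334}{43989}$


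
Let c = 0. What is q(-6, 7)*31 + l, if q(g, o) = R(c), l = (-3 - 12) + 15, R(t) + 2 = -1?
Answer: -93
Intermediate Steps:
R(t) = -3 (R(t) = -2 - 1 = -3)
l = 0 (l = -15 + 15 = 0)
q(g, o) = -3
q(-6, 7)*31 + l = -3*31 + 0 = -93 + 0 = -93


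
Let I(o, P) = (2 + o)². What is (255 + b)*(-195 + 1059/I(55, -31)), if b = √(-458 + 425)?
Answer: -17920720/361 - 210832*I*√33/1083 ≈ -49642.0 - 1118.3*I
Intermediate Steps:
b = I*√33 (b = √(-33) = I*√33 ≈ 5.7446*I)
(255 + b)*(-195 + 1059/I(55, -31)) = (255 + I*√33)*(-195 + 1059/((2 + 55)²)) = (255 + I*√33)*(-195 + 1059/(57²)) = (255 + I*√33)*(-195 + 1059/3249) = (255 + I*√33)*(-195 + 1059*(1/3249)) = (255 + I*√33)*(-195 + 353/1083) = (255 + I*√33)*(-210832/1083) = -17920720/361 - 210832*I*√33/1083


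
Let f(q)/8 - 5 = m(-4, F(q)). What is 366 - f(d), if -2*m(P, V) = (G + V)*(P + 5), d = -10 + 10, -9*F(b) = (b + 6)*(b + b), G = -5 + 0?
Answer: 306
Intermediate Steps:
G = -5
F(b) = -2*b*(6 + b)/9 (F(b) = -(b + 6)*(b + b)/9 = -(6 + b)*2*b/9 = -2*b*(6 + b)/9)
d = 0
m(P, V) = -(-5 + V)*(5 + P)/2 (m(P, V) = -(-5 + V)*(P + 5)/2 = -(-5 + V)*(5 + P)/2)
f(q) = 60 + 8*q*(6 + q)/9 (f(q) = 40 + 8*(25/2 - (-5)*q*(6 + q)/9 + (5/2)*(-4) - ½*(-4)*(-2*q*(6 + q)/9)) = 40 + 8*(25/2 + 5*q*(6 + q)/9 - 10 - 4*q*(6 + q)/9) = 40 + 8*(5/2 + q*(6 + q)/9) = 40 + (20 + 8*q*(6 + q)/9) = 60 + 8*q*(6 + q)/9)
366 - f(d) = 366 - (60 + (8/9)*0*(6 + 0)) = 366 - (60 + (8/9)*0*6) = 366 - (60 + 0) = 366 - 1*60 = 366 - 60 = 306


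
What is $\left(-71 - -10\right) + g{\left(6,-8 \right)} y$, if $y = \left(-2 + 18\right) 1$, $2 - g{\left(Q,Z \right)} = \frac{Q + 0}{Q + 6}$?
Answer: $-37$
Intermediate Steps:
$g{\left(Q,Z \right)} = 2 - \frac{Q}{6 + Q}$ ($g{\left(Q,Z \right)} = 2 - \frac{Q + 0}{Q + 6} = 2 - \frac{Q}{6 + Q}$)
$y = 16$ ($y = 16 \cdot 1 = 16$)
$\left(-71 - -10\right) + g{\left(6,-8 \right)} y = \left(-71 - -10\right) + \frac{12 + 6}{6 + 6} \cdot 16 = \left(-71 + 10\right) + \frac{1}{12} \cdot 18 \cdot 16 = -61 + \frac{1}{12} \cdot 18 \cdot 16 = -61 + \frac{3}{2} \cdot 16 = -61 + 24 = -37$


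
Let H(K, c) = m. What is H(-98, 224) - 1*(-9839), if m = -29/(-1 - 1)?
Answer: 19707/2 ≈ 9853.5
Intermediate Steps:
m = 29/2 (m = -29/(-2) = -29*(-½) = 29/2 ≈ 14.500)
H(K, c) = 29/2
H(-98, 224) - 1*(-9839) = 29/2 - 1*(-9839) = 29/2 + 9839 = 19707/2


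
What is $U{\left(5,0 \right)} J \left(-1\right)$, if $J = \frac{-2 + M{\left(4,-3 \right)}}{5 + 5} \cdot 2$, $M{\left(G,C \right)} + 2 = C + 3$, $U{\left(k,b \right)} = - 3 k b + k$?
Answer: $4$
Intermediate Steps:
$U{\left(k,b \right)} = k - 3 b k$ ($U{\left(k,b \right)} = - 3 b k + k = k - 3 b k$)
$M{\left(G,C \right)} = 1 + C$ ($M{\left(G,C \right)} = -2 + \left(C + 3\right) = -2 + \left(3 + C\right) = 1 + C$)
$J = - \frac{4}{5}$ ($J = \frac{-2 + \left(1 - 3\right)}{5 + 5} \cdot 2 = \frac{-2 - 2}{10} \cdot 2 = \left(-4\right) \frac{1}{10} \cdot 2 = \left(- \frac{2}{5}\right) 2 = - \frac{4}{5} \approx -0.8$)
$U{\left(5,0 \right)} J \left(-1\right) = 5 \left(1 - 0\right) \left(- \frac{4}{5}\right) \left(-1\right) = 5 \left(1 + 0\right) \left(- \frac{4}{5}\right) \left(-1\right) = 5 \cdot 1 \left(- \frac{4}{5}\right) \left(-1\right) = 5 \left(- \frac{4}{5}\right) \left(-1\right) = \left(-4\right) \left(-1\right) = 4$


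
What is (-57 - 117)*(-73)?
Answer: 12702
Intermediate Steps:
(-57 - 117)*(-73) = -174*(-73) = 12702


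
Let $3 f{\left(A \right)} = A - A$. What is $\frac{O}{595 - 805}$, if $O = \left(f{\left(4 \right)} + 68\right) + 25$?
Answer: $- \frac{31}{70} \approx -0.44286$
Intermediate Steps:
$f{\left(A \right)} = 0$ ($f{\left(A \right)} = \frac{A - A}{3} = \frac{1}{3} \cdot 0 = 0$)
$O = 93$ ($O = \left(0 + 68\right) + 25 = 68 + 25 = 93$)
$\frac{O}{595 - 805} = \frac{1}{595 - 805} \cdot 93 = \frac{1}{-210} \cdot 93 = \left(- \frac{1}{210}\right) 93 = - \frac{31}{70}$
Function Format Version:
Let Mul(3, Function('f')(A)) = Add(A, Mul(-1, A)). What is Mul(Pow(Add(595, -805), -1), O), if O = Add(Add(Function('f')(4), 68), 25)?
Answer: Rational(-31, 70) ≈ -0.44286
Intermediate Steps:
Function('f')(A) = 0 (Function('f')(A) = Mul(Rational(1, 3), Add(A, Mul(-1, A))) = Mul(Rational(1, 3), 0) = 0)
O = 93 (O = Add(Add(0, 68), 25) = Add(68, 25) = 93)
Mul(Pow(Add(595, -805), -1), O) = Mul(Pow(Add(595, -805), -1), 93) = Mul(Pow(-210, -1), 93) = Mul(Rational(-1, 210), 93) = Rational(-31, 70)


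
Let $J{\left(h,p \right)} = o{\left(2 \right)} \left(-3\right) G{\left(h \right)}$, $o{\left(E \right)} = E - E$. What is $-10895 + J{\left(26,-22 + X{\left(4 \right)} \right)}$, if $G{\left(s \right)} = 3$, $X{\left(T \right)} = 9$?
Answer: $-10895$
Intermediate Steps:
$o{\left(E \right)} = 0$
$J{\left(h,p \right)} = 0$ ($J{\left(h,p \right)} = 0 \left(-3\right) 3 = 0 \cdot 3 = 0$)
$-10895 + J{\left(26,-22 + X{\left(4 \right)} \right)} = -10895 + 0 = -10895$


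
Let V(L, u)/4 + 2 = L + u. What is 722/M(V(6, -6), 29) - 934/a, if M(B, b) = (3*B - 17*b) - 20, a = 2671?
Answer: -2430020/1434327 ≈ -1.6942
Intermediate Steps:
V(L, u) = -8 + 4*L + 4*u (V(L, u) = -8 + 4*(L + u) = -8 + (4*L + 4*u) = -8 + 4*L + 4*u)
M(B, b) = -20 - 17*b + 3*B (M(B, b) = (-17*b + 3*B) - 20 = -20 - 17*b + 3*B)
722/M(V(6, -6), 29) - 934/a = 722/(-20 - 17*29 + 3*(-8 + 4*6 + 4*(-6))) - 934/2671 = 722/(-20 - 493 + 3*(-8 + 24 - 24)) - 934*1/2671 = 722/(-20 - 493 + 3*(-8)) - 934/2671 = 722/(-20 - 493 - 24) - 934/2671 = 722/(-537) - 934/2671 = 722*(-1/537) - 934/2671 = -722/537 - 934/2671 = -2430020/1434327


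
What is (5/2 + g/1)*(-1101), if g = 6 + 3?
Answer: -25323/2 ≈ -12662.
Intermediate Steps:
g = 9
(5/2 + g/1)*(-1101) = (5/2 + 9/1)*(-1101) = (5*(1/2) + 9*1)*(-1101) = (5/2 + 9)*(-1101) = (23/2)*(-1101) = -25323/2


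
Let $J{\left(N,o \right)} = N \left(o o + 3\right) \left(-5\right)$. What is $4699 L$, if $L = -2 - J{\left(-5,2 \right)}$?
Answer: $-831723$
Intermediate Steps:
$J{\left(N,o \right)} = - 5 N \left(3 + o^{2}\right)$ ($J{\left(N,o \right)} = N \left(o^{2} + 3\right) \left(-5\right) = N \left(3 + o^{2}\right) \left(-5\right) = - 5 N \left(3 + o^{2}\right)$)
$L = -177$ ($L = -2 - \left(-5\right) \left(-5\right) \left(3 + 2^{2}\right) = -2 - \left(-5\right) \left(-5\right) \left(3 + 4\right) = -2 - \left(-5\right) \left(-5\right) 7 = -2 - 175 = -177$)
$4699 L = 4699 \left(-177\right) = -831723$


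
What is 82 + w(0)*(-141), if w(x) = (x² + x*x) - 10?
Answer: 1492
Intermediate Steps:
w(x) = -10 + 2*x² (w(x) = (x² + x²) - 10 = 2*x² - 10 = -10 + 2*x²)
82 + w(0)*(-141) = 82 + (-10 + 2*0²)*(-141) = 82 + (-10 + 2*0)*(-141) = 82 + (-10 + 0)*(-141) = 82 - 10*(-141) = 82 + 1410 = 1492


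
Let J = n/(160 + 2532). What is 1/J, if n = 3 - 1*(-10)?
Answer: 2692/13 ≈ 207.08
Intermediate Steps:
n = 13 (n = 3 + 10 = 13)
J = 13/2692 (J = 13/(160 + 2532) = 13/2692 ≈ 0.0048291)
1/J = 1/(13/2692) = 2692/13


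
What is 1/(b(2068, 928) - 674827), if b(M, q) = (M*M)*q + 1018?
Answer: 1/3968033263 ≈ 2.5201e-10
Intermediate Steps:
b(M, q) = 1018 + q*M² (b(M, q) = M²*q + 1018 = q*M² + 1018 = 1018 + q*M²)
1/(b(2068, 928) - 674827) = 1/((1018 + 928*2068²) - 674827) = 1/((1018 + 928*4276624) - 674827) = 1/((1018 + 3968707072) - 674827) = 1/(3968708090 - 674827) = 1/3968033263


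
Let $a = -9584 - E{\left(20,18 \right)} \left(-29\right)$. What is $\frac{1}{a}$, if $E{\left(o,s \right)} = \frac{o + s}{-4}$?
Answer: $- \frac{2}{19719} \approx -0.00010142$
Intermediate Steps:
$E{\left(o,s \right)} = - \frac{o}{4} - \frac{s}{4}$ ($E{\left(o,s \right)} = \left(o + s\right) \left(- \frac{1}{4}\right) = - \frac{o}{4} - \frac{s}{4}$)
$a = - \frac{19719}{2}$ ($a = -9584 - \left(\left(- \frac{1}{4}\right) 20 - \frac{9}{2}\right) \left(-29\right) = -9584 - \left(-5 - \frac{9}{2}\right) \left(-29\right) = -9584 - \left(- \frac{19}{2}\right) \left(-29\right) = -9584 - \frac{551}{2} = - \frac{19719}{2} \approx -9859.5$)
$\frac{1}{a} = \frac{1}{- \frac{19719}{2}} = - \frac{2}{19719}$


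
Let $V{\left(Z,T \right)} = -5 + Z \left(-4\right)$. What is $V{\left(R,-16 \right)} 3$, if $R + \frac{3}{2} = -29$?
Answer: $351$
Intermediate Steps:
$R = - \frac{61}{2}$ ($R = - \frac{3}{2} - 29 = - \frac{61}{2} \approx -30.5$)
$V{\left(Z,T \right)} = -5 - 4 Z$
$V{\left(R,-16 \right)} 3 = \left(-5 - -122\right) 3 = \left(-5 + 122\right) 3 = 117 \cdot 3 = 351$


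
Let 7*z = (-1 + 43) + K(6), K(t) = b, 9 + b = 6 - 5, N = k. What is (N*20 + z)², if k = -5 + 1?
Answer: 276676/49 ≈ 5646.4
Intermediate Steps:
k = -4
N = -4
b = -8 (b = -9 + (6 - 5) = -9 + 1 = -8)
K(t) = -8
z = 34/7 (z = ((-1 + 43) - 8)/7 = (42 - 8)/7 = (⅐)*34 = 34/7 ≈ 4.8571)
(N*20 + z)² = (-4*20 + 34/7)² = (-80 + 34/7)² = (-526/7)² = 276676/49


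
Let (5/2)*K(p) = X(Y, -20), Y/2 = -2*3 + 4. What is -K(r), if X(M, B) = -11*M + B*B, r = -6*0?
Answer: -888/5 ≈ -177.60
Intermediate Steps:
r = 0
Y = -4 (Y = 2*(-2*3 + 4) = 2*(-6 + 4) = 2*(-2) = -4)
X(M, B) = B² - 11*M (X(M, B) = -11*M + B² = B² - 11*M)
K(p) = 888/5 (K(p) = 2*((-20)² - 11*(-4))/5 = 2*(400 + 44)/5 = (⅖)*444 = 888/5)
-K(r) = -1*888/5 = -888/5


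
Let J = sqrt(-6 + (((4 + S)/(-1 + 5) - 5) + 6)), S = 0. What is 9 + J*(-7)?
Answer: 9 - 14*I ≈ 9.0 - 14.0*I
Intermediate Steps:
J = 2*I (J = sqrt(-6 + (((4 + 0)/(-1 + 5) - 5) + 6)) = sqrt(-6 + ((4/4 - 5) + 6)) = sqrt(-6 + ((4*(1/4) - 5) + 6)) = sqrt(-6 + ((1 - 5) + 6)) = sqrt(-6 + (-4 + 6)) = sqrt(-6 + 2) = sqrt(-4) = 2*I ≈ 2.0*I)
9 + J*(-7) = 9 + (2*I)*(-7) = 9 - 14*I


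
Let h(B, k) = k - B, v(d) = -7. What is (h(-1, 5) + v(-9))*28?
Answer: -28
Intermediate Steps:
(h(-1, 5) + v(-9))*28 = ((5 - 1*(-1)) - 7)*28 = ((5 + 1) - 7)*28 = (6 - 7)*28 = -1*28 = -28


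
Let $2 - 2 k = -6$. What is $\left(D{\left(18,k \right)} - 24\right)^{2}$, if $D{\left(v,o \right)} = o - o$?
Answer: $576$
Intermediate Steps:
$k = 4$ ($k = 1 - -3 = 1 + 3 = 4$)
$D{\left(v,o \right)} = 0$
$\left(D{\left(18,k \right)} - 24\right)^{2} = \left(0 - 24\right)^{2} = \left(-24\right)^{2} = 576$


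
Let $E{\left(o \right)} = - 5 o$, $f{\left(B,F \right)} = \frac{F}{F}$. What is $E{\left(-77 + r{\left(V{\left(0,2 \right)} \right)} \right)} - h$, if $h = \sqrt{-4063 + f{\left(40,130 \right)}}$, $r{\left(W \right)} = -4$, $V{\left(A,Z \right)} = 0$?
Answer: $405 - i \sqrt{4062} \approx 405.0 - 63.734 i$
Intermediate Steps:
$f{\left(B,F \right)} = 1$
$h = i \sqrt{4062}$ ($h = \sqrt{-4063 + 1} = \sqrt{-4062} = i \sqrt{4062} \approx 63.734 i$)
$E{\left(-77 + r{\left(V{\left(0,2 \right)} \right)} \right)} - h = - 5 \left(-77 - 4\right) - i \sqrt{4062} = \left(-5\right) \left(-81\right) - i \sqrt{4062} = 405 - i \sqrt{4062}$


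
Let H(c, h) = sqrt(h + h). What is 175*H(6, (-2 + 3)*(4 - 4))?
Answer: 0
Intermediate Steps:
H(c, h) = sqrt(2)*sqrt(h) (H(c, h) = sqrt(2*h) = sqrt(2)*sqrt(h))
175*H(6, (-2 + 3)*(4 - 4)) = 175*(sqrt(2)*sqrt((-2 + 3)*(4 - 4))) = 175*(sqrt(2)*sqrt(1*0)) = 175*(sqrt(2)*sqrt(0)) = 175*(sqrt(2)*0) = 175*0 = 0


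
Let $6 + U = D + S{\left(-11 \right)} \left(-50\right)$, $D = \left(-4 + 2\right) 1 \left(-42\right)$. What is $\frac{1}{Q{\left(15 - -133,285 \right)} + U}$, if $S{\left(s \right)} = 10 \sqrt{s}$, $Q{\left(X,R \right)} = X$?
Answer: $\frac{113}{1400538} + \frac{125 i \sqrt{11}}{700269} \approx 8.0683 \cdot 10^{-5} + 0.00059203 i$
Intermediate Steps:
$D = 84$ ($D = \left(-2\right) 1 \left(-42\right) = \left(-2\right) \left(-42\right) = 84$)
$U = 78 - 500 i \sqrt{11}$ ($U = -6 + \left(84 + 10 \sqrt{-11} \left(-50\right)\right) = -6 + \left(84 + 10 i \sqrt{11} \left(-50\right)\right) = -6 + \left(84 - 500 i \sqrt{11}\right) = 78 - 500 i \sqrt{11} \approx 78.0 - 1658.3 i$)
$\frac{1}{Q{\left(15 - -133,285 \right)} + U} = \frac{1}{\left(15 - -133\right) + \left(78 - 500 i \sqrt{11}\right)} = \frac{1}{\left(15 + 133\right) + \left(78 - 500 i \sqrt{11}\right)} = \frac{1}{148 + \left(78 - 500 i \sqrt{11}\right)} = \frac{1}{226 - 500 i \sqrt{11}}$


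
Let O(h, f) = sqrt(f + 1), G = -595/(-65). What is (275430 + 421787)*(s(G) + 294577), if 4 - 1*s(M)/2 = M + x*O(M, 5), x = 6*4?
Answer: 2669899771639/13 - 33466416*sqrt(6) ≈ 2.0529e+11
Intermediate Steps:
G = 119/13 (G = -595*(-1/65) = 119/13 ≈ 9.1538)
x = 24
O(h, f) = sqrt(1 + f)
s(M) = 8 - 48*sqrt(6) - 2*M (s(M) = 8 - 2*(M + 24*sqrt(1 + 5)) = 8 - 2*(M + 24*sqrt(6)) = 8 + (-48*sqrt(6) - 2*M) = 8 - 48*sqrt(6) - 2*M)
(275430 + 421787)*(s(G) + 294577) = (275430 + 421787)*((8 - 48*sqrt(6) - 2*119/13) + 294577) = 697217*((8 - 48*sqrt(6) - 238/13) + 294577) = 697217*((-134/13 - 48*sqrt(6)) + 294577) = 697217*(3829367/13 - 48*sqrt(6)) = 2669899771639/13 - 33466416*sqrt(6)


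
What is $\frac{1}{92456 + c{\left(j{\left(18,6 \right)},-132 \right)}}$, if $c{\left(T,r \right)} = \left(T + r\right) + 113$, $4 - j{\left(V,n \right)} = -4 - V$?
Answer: $\frac{1}{92463} \approx 1.0815 \cdot 10^{-5}$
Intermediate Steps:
$j{\left(V,n \right)} = 8 + V$ ($j{\left(V,n \right)} = 4 - \left(-4 - V\right) = 4 + \left(4 + V\right) = 8 + V$)
$c{\left(T,r \right)} = 113 + T + r$
$\frac{1}{92456 + c{\left(j{\left(18,6 \right)},-132 \right)}} = \frac{1}{92456 + \left(113 + \left(8 + 18\right) - 132\right)} = \frac{1}{92456 + \left(113 + 26 - 132\right)} = \frac{1}{92456 + 7} = \frac{1}{92463}$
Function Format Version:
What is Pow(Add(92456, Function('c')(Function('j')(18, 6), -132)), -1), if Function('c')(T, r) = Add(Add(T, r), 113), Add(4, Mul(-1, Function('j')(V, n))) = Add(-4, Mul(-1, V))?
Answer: Rational(1, 92463) ≈ 1.0815e-5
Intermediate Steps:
Function('j')(V, n) = Add(8, V) (Function('j')(V, n) = Add(4, Mul(-1, Add(-4, Mul(-1, V)))) = Add(4, Add(4, V)) = Add(8, V))
Function('c')(T, r) = Add(113, T, r)
Pow(Add(92456, Function('c')(Function('j')(18, 6), -132)), -1) = Pow(Add(92456, Add(113, Add(8, 18), -132)), -1) = Pow(Add(92456, Add(113, 26, -132)), -1) = Pow(Add(92456, 7), -1) = Pow(92463, -1) = Rational(1, 92463)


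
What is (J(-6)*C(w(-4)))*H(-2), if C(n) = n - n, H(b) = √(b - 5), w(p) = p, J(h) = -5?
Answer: 0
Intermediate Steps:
H(b) = √(-5 + b)
C(n) = 0
(J(-6)*C(w(-4)))*H(-2) = (-5*0)*√(-5 - 2) = 0*√(-7) = 0*(I*√7) = 0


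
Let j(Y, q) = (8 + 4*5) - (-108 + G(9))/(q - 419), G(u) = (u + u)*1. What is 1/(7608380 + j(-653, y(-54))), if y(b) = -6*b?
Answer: 19/144559734 ≈ 1.3143e-7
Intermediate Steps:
G(u) = 2*u (G(u) = (2*u)*1 = 2*u)
j(Y, q) = 28 + 90/(-419 + q) (j(Y, q) = (8 + 4*5) - (-108 + 2*9)/(q - 419) = (8 + 20) - (-108 + 18)/(-419 + q) = 28 - (-90)/(-419 + q) = 28 + 90/(-419 + q))
1/(7608380 + j(-653, y(-54))) = 1/(7608380 + 2*(-5821 + 14*(-6*(-54)))/(-419 - 6*(-54))) = 1/(7608380 + 2*(-5821 + 14*324)/(-419 + 324)) = 1/(7608380 + 2*(-5821 + 4536)/(-95)) = 1/(7608380 + 2*(-1/95)*(-1285)) = 1/(7608380 + 514/19) = 1/(144559734/19) = 19/144559734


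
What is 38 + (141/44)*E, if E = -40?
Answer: -992/11 ≈ -90.182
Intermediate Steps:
38 + (141/44)*E = 38 + (141/44)*(-40) = 38 - 1410/11 = -992/11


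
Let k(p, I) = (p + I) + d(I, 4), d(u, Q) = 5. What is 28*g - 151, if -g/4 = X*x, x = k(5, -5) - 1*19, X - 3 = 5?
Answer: 12393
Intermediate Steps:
X = 8 (X = 3 + 5 = 8)
k(p, I) = 5 + I + p (k(p, I) = (p + I) + 5 = (I + p) + 5 = 5 + I + p)
x = -14 (x = (5 - 5 + 5) - 1*19 = 5 - 19 = -14)
g = 448 (g = -32*(-14) = -4*(-112) = 448)
28*g - 151 = 28*448 - 151 = 12544 - 151 = 12393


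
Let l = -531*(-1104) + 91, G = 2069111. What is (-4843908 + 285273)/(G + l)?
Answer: -1519545/885142 ≈ -1.7167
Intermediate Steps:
l = 586315 (l = 586224 + 91 = 586315)
(-4843908 + 285273)/(G + l) = (-4843908 + 285273)/(2069111 + 586315) = -4558635/2655426 = -4558635*1/2655426 = -1519545/885142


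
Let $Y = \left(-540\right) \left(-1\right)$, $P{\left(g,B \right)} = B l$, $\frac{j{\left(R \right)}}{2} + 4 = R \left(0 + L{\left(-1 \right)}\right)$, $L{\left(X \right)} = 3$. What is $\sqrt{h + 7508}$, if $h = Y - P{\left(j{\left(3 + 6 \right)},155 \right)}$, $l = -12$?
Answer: $2 \sqrt{2477} \approx 99.539$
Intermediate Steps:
$j{\left(R \right)} = -8 + 6 R$ ($j{\left(R \right)} = -8 + 2 R \left(0 + 3\right) = -8 + 2 R 3 = -8 + 2 \cdot 3 R = -8 + 6 R$)
$P{\left(g,B \right)} = - 12 B$ ($P{\left(g,B \right)} = B \left(-12\right) = - 12 B$)
$Y = 540$
$h = 2400$ ($h = 540 - \left(-12\right) 155 = 540 - -1860 = 540 + 1860 = 2400$)
$\sqrt{h + 7508} = \sqrt{2400 + 7508} = \sqrt{9908} = 2 \sqrt{2477}$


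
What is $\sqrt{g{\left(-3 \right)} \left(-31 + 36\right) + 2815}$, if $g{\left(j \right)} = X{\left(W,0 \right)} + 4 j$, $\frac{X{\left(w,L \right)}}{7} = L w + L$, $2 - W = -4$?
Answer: $\sqrt{2755} \approx 52.488$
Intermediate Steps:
$W = 6$ ($W = 2 - -4 = 2 + 4 = 6$)
$X{\left(w,L \right)} = 7 L + 7 L w$ ($X{\left(w,L \right)} = 7 \left(L w + L\right) = 7 \left(L + L w\right) = 7 L + 7 L w$)
$g{\left(j \right)} = 4 j$ ($g{\left(j \right)} = 7 \cdot 0 \left(1 + 6\right) + 4 j = 7 \cdot 0 \cdot 7 + 4 j = 0 + 4 j = 4 j$)
$\sqrt{g{\left(-3 \right)} \left(-31 + 36\right) + 2815} = \sqrt{4 \left(-3\right) \left(-31 + 36\right) + 2815} = \sqrt{\left(-12\right) 5 + 2815} = \sqrt{-60 + 2815} = \sqrt{2755}$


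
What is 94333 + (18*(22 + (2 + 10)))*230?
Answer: 235093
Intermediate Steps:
94333 + (18*(22 + (2 + 10)))*230 = 94333 + (18*(22 + 12))*230 = 94333 + (18*34)*230 = 94333 + 612*230 = 94333 + 140760 = 235093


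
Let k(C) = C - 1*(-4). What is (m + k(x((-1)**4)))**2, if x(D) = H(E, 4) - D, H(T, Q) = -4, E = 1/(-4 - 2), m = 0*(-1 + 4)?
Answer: 1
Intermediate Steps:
m = 0 (m = 0*3 = 0)
E = -1/6 (E = 1/(-6) = -1/6 ≈ -0.16667)
x(D) = -4 - D
k(C) = 4 + C (k(C) = C + 4 = 4 + C)
(m + k(x((-1)**4)))**2 = (0 + (4 + (-4 - 1*(-1)**4)))**2 = (0 + (4 + (-4 - 1*1)))**2 = (0 + (4 + (-4 - 1)))**2 = (0 + (4 - 5))**2 = (0 - 1)**2 = (-1)**2 = 1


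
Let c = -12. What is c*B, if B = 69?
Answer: -828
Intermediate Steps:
c*B = -12*69 = -828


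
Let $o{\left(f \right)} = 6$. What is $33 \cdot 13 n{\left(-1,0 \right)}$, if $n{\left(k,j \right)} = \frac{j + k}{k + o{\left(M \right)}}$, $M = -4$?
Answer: $- \frac{429}{5} \approx -85.8$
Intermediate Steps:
$n{\left(k,j \right)} = \frac{j + k}{6 + k}$ ($n{\left(k,j \right)} = \frac{j + k}{k + 6} = \frac{j + k}{6 + k}$)
$33 \cdot 13 n{\left(-1,0 \right)} = 33 \cdot 13 \frac{0 - 1}{6 - 1} = 429 \cdot \frac{1}{5} \left(-1\right) = 429 \left(- \frac{1}{5}\right) = - \frac{429}{5}$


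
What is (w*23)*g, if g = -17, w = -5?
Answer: 1955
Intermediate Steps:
(w*23)*g = -5*23*(-17) = -115*(-17) = 1955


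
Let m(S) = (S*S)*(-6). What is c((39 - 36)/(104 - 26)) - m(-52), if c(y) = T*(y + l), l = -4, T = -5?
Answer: 422339/26 ≈ 16244.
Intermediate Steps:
m(S) = -6*S² (m(S) = S²*(-6) = -6*S²)
c(y) = 20 - 5*y (c(y) = -5*(y - 4) = -5*(-4 + y) = 20 - 5*y)
c((39 - 36)/(104 - 26)) - m(-52) = (20 - 5*(39 - 36)/(104 - 26)) - (-6)*(-52)² = (20 - 15/78) - (-6)*2704 = (20 - 15/78) - 1*(-16224) = (20 - 5*1/26) + 16224 = (20 - 5/26) + 16224 = 515/26 + 16224 = 422339/26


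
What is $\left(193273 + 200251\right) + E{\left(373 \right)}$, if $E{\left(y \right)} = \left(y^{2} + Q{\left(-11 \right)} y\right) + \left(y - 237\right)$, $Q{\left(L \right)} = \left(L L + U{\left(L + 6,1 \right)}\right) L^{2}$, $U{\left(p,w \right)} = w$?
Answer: $6039015$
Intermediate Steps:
$Q{\left(L \right)} = L^{2} \left(1 + L^{2}\right)$ ($Q{\left(L \right)} = \left(L L + 1\right) L^{2} = \left(L^{2} + 1\right) L^{2} = \left(1 + L^{2}\right) L^{2} = L^{2} \left(1 + L^{2}\right)$)
$E{\left(y \right)} = -237 + y^{2} + 14763 y$ ($E{\left(y \right)} = \left(y^{2} + \left(\left(-11\right)^{2} + \left(-11\right)^{4}\right) y\right) + \left(y - 237\right) = \left(y^{2} + \left(121 + 14641\right) y\right) + \left(y - 237\right) = \left(y^{2} + 14762 y\right) + \left(-237 + y\right) = -237 + y^{2} + 14763 y$)
$\left(193273 + 200251\right) + E{\left(373 \right)} = \left(193273 + 200251\right) + \left(-237 + 373^{2} + 14763 \cdot 373\right) = 393524 + \left(-237 + 139129 + 5506599\right) = 393524 + 5645491 = 6039015$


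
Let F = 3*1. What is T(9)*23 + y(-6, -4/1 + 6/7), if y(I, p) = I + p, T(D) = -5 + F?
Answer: -386/7 ≈ -55.143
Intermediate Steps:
F = 3
T(D) = -2 (T(D) = -5 + 3 = -2)
T(9)*23 + y(-6, -4/1 + 6/7) = -2*23 + (-6 + (-4/1 + 6/7)) = -46 + (-6 + (-4*1 + 6*(⅐))) = -46 + (-6 + (-4 + 6/7)) = -46 + (-6 - 22/7) = -46 - 64/7 = -386/7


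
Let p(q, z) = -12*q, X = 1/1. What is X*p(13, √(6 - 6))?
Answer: -156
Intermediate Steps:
X = 1
X*p(13, √(6 - 6)) = 1*(-12*13) = 1*(-156) = -156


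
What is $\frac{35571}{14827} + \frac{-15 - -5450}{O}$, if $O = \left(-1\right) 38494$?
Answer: $\frac{1288685329}{570750538} \approx 2.2579$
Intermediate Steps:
$O = -38494$
$\frac{35571}{14827} + \frac{-15 - -5450}{O} = \frac{35571}{14827} + \frac{-15 - -5450}{-38494} = 35571 \cdot \frac{1}{14827} + \left(-15 + 5450\right) \left(- \frac{1}{38494}\right) = \frac{35571}{14827} + 5435 \left(- \frac{1}{38494}\right) = \frac{35571}{14827} - \frac{5435}{38494} = \frac{1288685329}{570750538}$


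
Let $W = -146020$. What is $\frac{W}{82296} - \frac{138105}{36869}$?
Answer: $- \frac{4187275115}{758542806} \approx -5.5202$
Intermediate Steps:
$\frac{W}{82296} - \frac{138105}{36869} = - \frac{146020}{82296} - \frac{138105}{36869} = \left(-146020\right) \frac{1}{82296} - \frac{138105}{36869} = - \frac{36505}{20574} - \frac{138105}{36869} = - \frac{4187275115}{758542806}$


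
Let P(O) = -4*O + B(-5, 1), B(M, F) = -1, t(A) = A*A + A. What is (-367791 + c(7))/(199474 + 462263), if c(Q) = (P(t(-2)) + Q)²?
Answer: -367787/661737 ≈ -0.55579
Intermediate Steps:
t(A) = A + A² (t(A) = A² + A = A + A²)
P(O) = -1 - 4*O (P(O) = -4*O - 1 = -1 - 4*O)
c(Q) = (-9 + Q)² (c(Q) = ((-1 - (-8)*(1 - 2)) + Q)² = ((-1 - (-8)*(-1)) + Q)² = ((-1 - 4*2) + Q)² = ((-1 - 8) + Q)² = (-9 + Q)²)
(-367791 + c(7))/(199474 + 462263) = (-367791 + (9 - 1*7)²)/(199474 + 462263) = (-367791 + (9 - 7)²)/661737 = (-367791 + 2²)*(1/661737) = (-367791 + 4)*(1/661737) = -367787*1/661737 = -367787/661737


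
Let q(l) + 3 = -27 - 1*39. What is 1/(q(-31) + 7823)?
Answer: 1/7754 ≈ 0.00012897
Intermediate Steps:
q(l) = -69 (q(l) = -3 + (-27 - 1*39) = -3 + (-27 - 39) = -3 - 66 = -69)
1/(q(-31) + 7823) = 1/(-69 + 7823) = 1/7754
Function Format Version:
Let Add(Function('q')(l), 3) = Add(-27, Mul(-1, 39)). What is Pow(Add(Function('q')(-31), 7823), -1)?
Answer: Rational(1, 7754) ≈ 0.00012897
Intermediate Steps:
Function('q')(l) = -69 (Function('q')(l) = Add(-3, Add(-27, Mul(-1, 39))) = Add(-3, Add(-27, -39)) = Add(-3, -66) = -69)
Pow(Add(Function('q')(-31), 7823), -1) = Pow(Add(-69, 7823), -1) = Pow(7754, -1) = Rational(1, 7754)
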